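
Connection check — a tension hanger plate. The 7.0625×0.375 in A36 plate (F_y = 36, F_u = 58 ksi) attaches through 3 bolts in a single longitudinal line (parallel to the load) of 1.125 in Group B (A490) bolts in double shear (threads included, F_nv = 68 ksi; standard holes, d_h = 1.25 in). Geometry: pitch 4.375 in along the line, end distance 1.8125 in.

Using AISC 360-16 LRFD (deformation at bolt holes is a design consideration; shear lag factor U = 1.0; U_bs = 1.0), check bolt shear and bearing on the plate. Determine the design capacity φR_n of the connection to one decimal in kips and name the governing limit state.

111.3 kips (bearing governs)

Bolt shear: A_b = π(1.125)²/4 = 0.99402 in². φR_n = 0.75 × 68 × 0.99402 × 3 × 2 = 304.2 kips.
Bearing (0.375 in plate, F_u = 58 ksi): end bolts L_c = 1.8125 − 1.25/2 = 1.1875, R_n = min(1.2×1.1875×0.375×58, 2.4×1.125×0.375×58) = 30.994 kips/bolt; interior L_c = 4.375 − 1.25 = 3.125, R_n = 58.725 kips/bolt. φR_n = 0.75 × (1×30.994 + 2×58.725) = 111.3 kips.
Governing: min(304.2, 111.3) = 111.3 kips → bearing.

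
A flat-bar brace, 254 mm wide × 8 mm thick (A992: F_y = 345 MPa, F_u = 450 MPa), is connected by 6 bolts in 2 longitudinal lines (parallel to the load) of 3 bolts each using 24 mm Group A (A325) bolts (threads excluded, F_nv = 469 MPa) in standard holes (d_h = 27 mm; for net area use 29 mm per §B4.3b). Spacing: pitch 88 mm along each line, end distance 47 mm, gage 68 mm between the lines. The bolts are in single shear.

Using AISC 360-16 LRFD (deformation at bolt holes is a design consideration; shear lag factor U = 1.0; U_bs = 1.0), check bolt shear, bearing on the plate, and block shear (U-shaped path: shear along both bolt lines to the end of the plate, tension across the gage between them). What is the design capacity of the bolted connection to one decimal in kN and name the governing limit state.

Bolt shear: A_b = π(24)²/4 = 452.39 mm². φR_n = 0.75 × 469 × 452.39 × 6 × 1 = 954.8 kN.
Bearing (8 mm plate, F_u = 450 MPa): end bolts L_c = 47 − 27/2 = 33.5, R_n = min(1.2×33.5×8×450, 2.4×24×8×450) = 144.72 kN/bolt; interior L_c = 88 − 27 = 61, R_n = 207.36 kN/bolt. φR_n = 0.75 × (2×144.72 + 4×207.36) = 839.2 kN.
Block shear: shear path 2×[47+2×88] = 2×223 mm, A_gv = 3568, A_nv = 2×(223 − 2.5×29)×8 = 2408 mm²; tension across gage: (68 − 1×29)×8 = 312 mm². R_n = min(0.6×450×2408, 0.6×345×3568) + 1.0×450×312 = min(650.16, 738.58) + 140.4 = 790.56 kN. φR_n = 0.75 × 790.56 = 592.9 kN.
Governing: min(954.8, 839.2, 592.9) = 592.9 kN → block shear.

592.9 kN (block shear governs)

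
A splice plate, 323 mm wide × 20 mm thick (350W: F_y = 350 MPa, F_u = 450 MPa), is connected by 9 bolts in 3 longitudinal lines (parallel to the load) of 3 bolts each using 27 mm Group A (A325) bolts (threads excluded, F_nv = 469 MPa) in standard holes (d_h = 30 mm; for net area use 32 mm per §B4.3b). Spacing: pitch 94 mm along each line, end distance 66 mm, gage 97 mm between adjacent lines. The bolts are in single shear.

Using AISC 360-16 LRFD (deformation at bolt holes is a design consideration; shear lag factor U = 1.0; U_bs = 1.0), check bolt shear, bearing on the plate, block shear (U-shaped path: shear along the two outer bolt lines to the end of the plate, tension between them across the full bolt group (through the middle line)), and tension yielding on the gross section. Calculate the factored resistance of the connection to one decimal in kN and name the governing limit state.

Bolt shear: A_b = π(27)²/4 = 572.56 mm². φR_n = 0.75 × 469 × 572.56 × 9 × 1 = 1812.6 kN.
Bearing (20 mm plate, F_u = 450 MPa): end bolts L_c = 66 − 30/2 = 51, R_n = min(1.2×51×20×450, 2.4×27×20×450) = 550.8 kN/bolt; interior L_c = 94 − 30 = 64, R_n = 583.2 kN/bolt. φR_n = 0.75 × (3×550.8 + 6×583.2) = 3863.7 kN.
Block shear: shear path 2×[66+2×94] = 2×254 mm, A_gv = 10160, A_nv = 2×(254 − 2.5×32)×20 = 6960 mm²; tension across gage: (194 − 2×32)×20 = 2600 mm². R_n = min(0.6×450×6960, 0.6×350×10160) + 1.0×450×2600 = min(1879.2, 2133.6) + 1170 = 3049.2 kN. φR_n = 0.75 × 3049.2 = 2286.9 kN.
Tension yield (gross): A_g = 323×20 = 6460 mm². φR_n = 0.90 × 350 × 6460 = 2034.9 kN.
Governing: min(1812.6, 3863.7, 2286.9, 2034.9) = 1812.6 kN → bolt shear.

1812.6 kN (bolt shear governs)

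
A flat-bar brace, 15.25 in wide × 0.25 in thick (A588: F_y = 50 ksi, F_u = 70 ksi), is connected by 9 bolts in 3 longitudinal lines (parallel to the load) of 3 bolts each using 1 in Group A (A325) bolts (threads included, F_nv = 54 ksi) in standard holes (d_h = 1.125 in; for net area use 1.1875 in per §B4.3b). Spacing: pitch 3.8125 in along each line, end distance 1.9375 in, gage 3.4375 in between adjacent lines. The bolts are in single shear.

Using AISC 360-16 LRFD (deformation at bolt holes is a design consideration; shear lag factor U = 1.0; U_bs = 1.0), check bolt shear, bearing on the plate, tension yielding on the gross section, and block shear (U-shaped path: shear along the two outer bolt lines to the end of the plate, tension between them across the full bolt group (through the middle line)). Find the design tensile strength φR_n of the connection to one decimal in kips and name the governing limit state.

Bolt shear: A_b = π(1)²/4 = 0.7854 in². φR_n = 0.75 × 54 × 0.7854 × 9 × 1 = 286.3 kips.
Bearing (0.25 in plate, F_u = 70 ksi): end bolts L_c = 1.9375 − 1.125/2 = 1.375, R_n = min(1.2×1.375×0.25×70, 2.4×1×0.25×70) = 28.875 kips/bolt; interior L_c = 3.8125 − 1.125 = 2.6875, R_n = 42 kips/bolt. φR_n = 0.75 × (3×28.875 + 6×42) = 254.0 kips.
Tension yield (gross): A_g = 15.25×0.25 = 3.8125 in². φR_n = 0.90 × 50 × 3.8125 = 171.6 kips.
Block shear: shear path 2×[1.9375+2×3.8125] = 2×9.5625 in, A_gv = 4.7813, A_nv = 2×(9.5625 − 2.5×1.1875)×0.25 = 3.2969 in²; tension across gage: (6.875 − 2×1.1875)×0.25 = 1.125 in². R_n = min(0.6×70×3.2969, 0.6×50×4.7813) + 1.0×70×1.125 = min(138.47, 143.44) + 78.75 = 217.22 kips. φR_n = 0.75 × 217.22 = 162.9 kips.
Governing: min(286.3, 254.0, 171.6, 162.9) = 162.9 kips → block shear.

162.9 kips (block shear governs)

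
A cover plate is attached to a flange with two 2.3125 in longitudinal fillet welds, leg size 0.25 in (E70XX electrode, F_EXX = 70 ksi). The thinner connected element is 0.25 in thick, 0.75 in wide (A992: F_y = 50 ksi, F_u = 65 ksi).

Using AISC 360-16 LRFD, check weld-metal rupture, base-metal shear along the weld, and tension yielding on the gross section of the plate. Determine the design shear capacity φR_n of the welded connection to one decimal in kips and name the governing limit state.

Weld metal: throat = 0.707×0.25 = 0.17675 in, L = 2×2.3125 = 4.625 in. φR_n = 0.75 × 0.6 × 70 × 0.17675 × 4.625 = 25.8 kips.
Base metal shear (0.25 in plate): yield φR_n = 1.0×0.6×50×0.25×4.625 = 34.7 kips; rupture φR_n = 0.75×0.6×65×0.25×4.625 = 33.8 kips; take 33.8 kips (rupture).
Tension yield (gross): A_g = 0.75×0.25 = 0.1875 in². φR_n = 0.90 × 50 × 0.1875 = 8.4 kips.
Governing: min(25.8, 33.8, 8.4) = 8.4 kips → gross-section yield.

8.4 kips (gross-section yield governs)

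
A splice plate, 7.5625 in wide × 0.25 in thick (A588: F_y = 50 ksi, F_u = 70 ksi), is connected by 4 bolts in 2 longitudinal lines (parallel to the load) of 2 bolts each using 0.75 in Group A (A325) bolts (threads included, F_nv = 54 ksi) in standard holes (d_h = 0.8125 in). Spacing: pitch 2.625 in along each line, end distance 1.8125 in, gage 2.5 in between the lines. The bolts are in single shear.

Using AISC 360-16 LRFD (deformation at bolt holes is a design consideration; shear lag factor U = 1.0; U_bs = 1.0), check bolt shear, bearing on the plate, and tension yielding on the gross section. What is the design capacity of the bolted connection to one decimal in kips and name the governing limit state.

Bolt shear: A_b = π(0.75)²/4 = 0.44179 in². φR_n = 0.75 × 54 × 0.44179 × 4 × 1 = 71.6 kips.
Bearing (0.25 in plate, F_u = 70 ksi): end bolts L_c = 1.8125 − 0.8125/2 = 1.40625, R_n = min(1.2×1.40625×0.25×70, 2.4×0.75×0.25×70) = 29.531 kips/bolt; interior L_c = 2.625 − 0.8125 = 1.8125, R_n = 31.5 kips/bolt. φR_n = 0.75 × (2×29.531 + 2×31.5) = 91.5 kips.
Tension yield (gross): A_g = 7.5625×0.25 = 1.8906 in². φR_n = 0.90 × 50 × 1.8906 = 85.1 kips.
Governing: min(71.6, 91.5, 85.1) = 71.6 kips → bolt shear.

71.6 kips (bolt shear governs)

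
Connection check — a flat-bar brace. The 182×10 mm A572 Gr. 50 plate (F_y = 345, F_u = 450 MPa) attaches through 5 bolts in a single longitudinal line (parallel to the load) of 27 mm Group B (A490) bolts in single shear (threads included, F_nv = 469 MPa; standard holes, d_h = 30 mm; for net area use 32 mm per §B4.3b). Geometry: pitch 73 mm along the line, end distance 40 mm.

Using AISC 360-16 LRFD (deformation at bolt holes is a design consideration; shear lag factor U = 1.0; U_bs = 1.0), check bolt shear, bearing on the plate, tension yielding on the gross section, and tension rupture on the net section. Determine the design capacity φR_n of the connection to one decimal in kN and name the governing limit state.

Bolt shear: A_b = π(27)²/4 = 572.56 mm². φR_n = 0.75 × 469 × 572.56 × 5 × 1 = 1007.0 kN.
Bearing (10 mm plate, F_u = 450 MPa): end bolts L_c = 40 − 30/2 = 25, R_n = min(1.2×25×10×450, 2.4×27×10×450) = 135 kN/bolt; interior L_c = 73 − 30 = 43, R_n = 232.2 kN/bolt. φR_n = 0.75 × (1×135 + 4×232.2) = 797.9 kN.
Tension yield (gross): A_g = 182×10 = 1820 mm². φR_n = 0.90 × 345 × 1820 = 565.1 kN.
Tension rupture (net): A_n = (182 − 1×32)×10 = 1500 mm² (U = 1.0, A_e = A_n). φR_n = 0.75 × 450 × 1500 = 506.3 kN.
Governing: min(1007.0, 797.9, 565.1, 506.3) = 506.3 kN → net-section rupture.

506.3 kN (net-section rupture governs)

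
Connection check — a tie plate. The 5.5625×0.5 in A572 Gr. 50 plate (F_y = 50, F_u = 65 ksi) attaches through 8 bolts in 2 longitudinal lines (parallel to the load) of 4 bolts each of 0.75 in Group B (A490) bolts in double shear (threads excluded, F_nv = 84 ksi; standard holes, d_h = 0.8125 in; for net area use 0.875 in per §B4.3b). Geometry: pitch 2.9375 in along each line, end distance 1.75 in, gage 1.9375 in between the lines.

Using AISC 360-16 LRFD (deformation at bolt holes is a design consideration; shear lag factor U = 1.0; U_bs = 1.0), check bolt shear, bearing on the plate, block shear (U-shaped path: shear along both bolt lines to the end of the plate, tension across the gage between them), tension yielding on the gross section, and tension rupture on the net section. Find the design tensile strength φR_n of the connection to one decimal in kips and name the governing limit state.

92.9 kips (net-section rupture governs)

Bolt shear: A_b = π(0.75)²/4 = 0.44179 in². φR_n = 0.75 × 84 × 0.44179 × 8 × 2 = 445.3 kips.
Bearing (0.5 in plate, F_u = 65 ksi): end bolts L_c = 1.75 − 0.8125/2 = 1.34375, R_n = min(1.2×1.34375×0.5×65, 2.4×0.75×0.5×65) = 52.406 kips/bolt; interior L_c = 2.9375 − 0.8125 = 2.125, R_n = 58.5 kips/bolt. φR_n = 0.75 × (2×52.406 + 6×58.5) = 341.9 kips.
Block shear: shear path 2×[1.75+3×2.9375] = 2×10.5625 in, A_gv = 10.563, A_nv = 2×(10.5625 − 3.5×0.875)×0.5 = 7.5 in²; tension across gage: (1.9375 − 1×0.875)×0.5 = 0.53125 in². R_n = min(0.6×65×7.5, 0.6×50×10.563) + 1.0×65×0.53125 = min(292.5, 316.89) + 34.531 = 327.03 kips. φR_n = 0.75 × 327.03 = 245.3 kips.
Tension yield (gross): A_g = 5.5625×0.5 = 2.7813 in². φR_n = 0.90 × 50 × 2.7813 = 125.2 kips.
Tension rupture (net): A_n = (5.5625 − 2×0.875)×0.5 = 1.9063 in² (U = 1.0, A_e = A_n). φR_n = 0.75 × 65 × 1.9063 = 92.9 kips.
Governing: min(445.3, 341.9, 245.3, 125.2, 92.9) = 92.9 kips → net-section rupture.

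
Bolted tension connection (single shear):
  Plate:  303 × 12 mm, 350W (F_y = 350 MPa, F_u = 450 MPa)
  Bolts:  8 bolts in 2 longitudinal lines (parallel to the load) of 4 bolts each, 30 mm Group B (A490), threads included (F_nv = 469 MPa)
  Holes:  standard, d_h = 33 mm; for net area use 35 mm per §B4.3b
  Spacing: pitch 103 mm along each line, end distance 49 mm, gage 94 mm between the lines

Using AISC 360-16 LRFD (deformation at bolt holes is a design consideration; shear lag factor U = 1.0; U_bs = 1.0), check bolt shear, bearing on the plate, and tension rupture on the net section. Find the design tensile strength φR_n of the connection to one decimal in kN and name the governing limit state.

943.7 kN (net-section rupture governs)

Bolt shear: A_b = π(30)²/4 = 706.86 mm². φR_n = 0.75 × 469 × 706.86 × 8 × 1 = 1989.1 kN.
Bearing (12 mm plate, F_u = 450 MPa): end bolts L_c = 49 − 33/2 = 32.5, R_n = min(1.2×32.5×12×450, 2.4×30×12×450) = 210.6 kN/bolt; interior L_c = 103 − 33 = 70, R_n = 388.8 kN/bolt. φR_n = 0.75 × (2×210.6 + 6×388.8) = 2065.5 kN.
Tension rupture (net): A_n = (303 − 2×35)×12 = 2796 mm² (U = 1.0, A_e = A_n). φR_n = 0.75 × 450 × 2796 = 943.7 kN.
Governing: min(1989.1, 2065.5, 943.7) = 943.7 kN → net-section rupture.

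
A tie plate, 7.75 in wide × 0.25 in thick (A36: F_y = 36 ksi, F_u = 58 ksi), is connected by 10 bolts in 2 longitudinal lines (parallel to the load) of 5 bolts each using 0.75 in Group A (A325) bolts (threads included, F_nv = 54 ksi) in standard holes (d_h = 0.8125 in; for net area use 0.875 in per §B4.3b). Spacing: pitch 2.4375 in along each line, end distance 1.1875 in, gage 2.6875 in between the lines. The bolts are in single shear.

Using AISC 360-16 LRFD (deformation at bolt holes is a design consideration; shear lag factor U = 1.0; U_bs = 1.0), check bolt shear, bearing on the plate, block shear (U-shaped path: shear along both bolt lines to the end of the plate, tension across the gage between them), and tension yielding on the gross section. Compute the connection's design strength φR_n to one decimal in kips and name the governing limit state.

Bolt shear: A_b = π(0.75)²/4 = 0.44179 in². φR_n = 0.75 × 54 × 0.44179 × 10 × 1 = 178.9 kips.
Bearing (0.25 in plate, F_u = 58 ksi): end bolts L_c = 1.1875 − 0.8125/2 = 0.78125, R_n = min(1.2×0.78125×0.25×58, 2.4×0.75×0.25×58) = 13.594 kips/bolt; interior L_c = 2.4375 − 0.8125 = 1.625, R_n = 26.1 kips/bolt. φR_n = 0.75 × (2×13.594 + 8×26.1) = 177.0 kips.
Block shear: shear path 2×[1.1875+4×2.4375] = 2×10.9375 in, A_gv = 5.4688, A_nv = 2×(10.9375 − 4.5×0.875)×0.25 = 3.5 in²; tension across gage: (2.6875 − 1×0.875)×0.25 = 0.45313 in². R_n = min(0.6×58×3.5, 0.6×36×5.4688) + 1.0×58×0.45313 = min(121.8, 118.13) + 26.282 = 144.41 kips. φR_n = 0.75 × 144.41 = 108.3 kips.
Tension yield (gross): A_g = 7.75×0.25 = 1.9375 in². φR_n = 0.90 × 36 × 1.9375 = 62.8 kips.
Governing: min(178.9, 177.0, 108.3, 62.8) = 62.8 kips → gross-section yield.

62.8 kips (gross-section yield governs)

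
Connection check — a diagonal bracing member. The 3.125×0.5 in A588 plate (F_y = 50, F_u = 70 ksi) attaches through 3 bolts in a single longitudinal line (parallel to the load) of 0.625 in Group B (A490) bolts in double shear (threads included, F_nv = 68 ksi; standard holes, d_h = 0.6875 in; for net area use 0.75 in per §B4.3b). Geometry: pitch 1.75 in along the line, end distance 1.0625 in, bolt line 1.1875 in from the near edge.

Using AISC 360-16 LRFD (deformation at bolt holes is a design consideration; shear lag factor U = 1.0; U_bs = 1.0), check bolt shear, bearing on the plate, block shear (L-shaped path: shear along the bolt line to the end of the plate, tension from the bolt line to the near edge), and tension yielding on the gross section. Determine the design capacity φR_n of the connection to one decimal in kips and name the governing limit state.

63.7 kips (block shear governs)

Bolt shear: A_b = π(0.625)²/4 = 0.3068 in². φR_n = 0.75 × 68 × 0.3068 × 3 × 2 = 93.9 kips.
Bearing (0.5 in plate, F_u = 70 ksi): end bolts L_c = 1.0625 − 0.6875/2 = 0.71875, R_n = min(1.2×0.71875×0.5×70, 2.4×0.625×0.5×70) = 30.188 kips/bolt; interior L_c = 1.75 − 0.6875 = 1.0625, R_n = 44.625 kips/bolt. φR_n = 0.75 × (1×30.188 + 2×44.625) = 89.6 kips.
Block shear: shear path 1×[1.0625+2×1.75] = 1×4.5625 in, A_gv = 2.2813, A_nv = 1×(4.5625 − 2.5×0.75)×0.5 = 1.3438 in²; tension to near edge: (1.1875 − 0.5×0.75)×0.5 = 0.40625 in². R_n = min(0.6×70×1.3438, 0.6×50×2.2813) + 1.0×70×0.40625 = min(56.44, 68.439) + 28.438 = 84.878 kips. φR_n = 0.75 × 84.878 = 63.7 kips.
Tension yield (gross): A_g = 3.125×0.5 = 1.5625 in². φR_n = 0.90 × 50 × 1.5625 = 70.3 kips.
Governing: min(93.9, 89.6, 63.7, 70.3) = 63.7 kips → block shear.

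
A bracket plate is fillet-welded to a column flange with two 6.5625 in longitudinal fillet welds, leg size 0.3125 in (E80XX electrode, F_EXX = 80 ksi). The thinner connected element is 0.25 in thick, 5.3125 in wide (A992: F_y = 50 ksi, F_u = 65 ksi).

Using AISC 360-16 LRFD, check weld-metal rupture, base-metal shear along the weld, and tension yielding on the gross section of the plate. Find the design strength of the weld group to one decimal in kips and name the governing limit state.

Weld metal: throat = 0.707×0.3125 = 0.22094 in, L = 2×6.5625 = 13.125 in. φR_n = 0.75 × 0.6 × 80 × 0.22094 × 13.125 = 104.4 kips.
Base metal shear (0.25 in plate): yield φR_n = 1.0×0.6×50×0.25×13.125 = 98.4 kips; rupture φR_n = 0.75×0.6×65×0.25×13.125 = 96.0 kips; take 96.0 kips (rupture).
Tension yield (gross): A_g = 5.3125×0.25 = 1.3281 in². φR_n = 0.90 × 50 × 1.3281 = 59.8 kips.
Governing: min(104.4, 96.0, 59.8) = 59.8 kips → gross-section yield.

59.8 kips (gross-section yield governs)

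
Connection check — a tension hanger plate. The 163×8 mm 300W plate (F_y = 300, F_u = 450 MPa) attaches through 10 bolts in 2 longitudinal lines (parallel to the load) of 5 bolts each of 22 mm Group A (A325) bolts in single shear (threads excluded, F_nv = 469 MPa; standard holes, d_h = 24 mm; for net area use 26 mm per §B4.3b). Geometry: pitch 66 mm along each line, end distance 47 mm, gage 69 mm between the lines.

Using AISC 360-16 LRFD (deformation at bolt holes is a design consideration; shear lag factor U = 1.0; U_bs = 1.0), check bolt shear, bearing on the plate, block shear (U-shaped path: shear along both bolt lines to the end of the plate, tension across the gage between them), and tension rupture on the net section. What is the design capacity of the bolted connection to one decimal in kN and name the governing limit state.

Bolt shear: A_b = π(22)²/4 = 380.13 mm². φR_n = 0.75 × 469 × 380.13 × 10 × 1 = 1337.1 kN.
Bearing (8 mm plate, F_u = 450 MPa): end bolts L_c = 47 − 24/2 = 35, R_n = min(1.2×35×8×450, 2.4×22×8×450) = 151.2 kN/bolt; interior L_c = 66 − 24 = 42, R_n = 181.44 kN/bolt. φR_n = 0.75 × (2×151.2 + 8×181.44) = 1315.4 kN.
Block shear: shear path 2×[47+4×66] = 2×311 mm, A_gv = 4976, A_nv = 2×(311 − 4.5×26)×8 = 3104 mm²; tension across gage: (69 − 1×26)×8 = 344 mm². R_n = min(0.6×450×3104, 0.6×300×4976) + 1.0×450×344 = min(838.08, 895.68) + 154.8 = 992.88 kN. φR_n = 0.75 × 992.88 = 744.7 kN.
Tension rupture (net): A_n = (163 − 2×26)×8 = 888 mm² (U = 1.0, A_e = A_n). φR_n = 0.75 × 450 × 888 = 299.7 kN.
Governing: min(1337.1, 1315.4, 744.7, 299.7) = 299.7 kN → net-section rupture.

299.7 kN (net-section rupture governs)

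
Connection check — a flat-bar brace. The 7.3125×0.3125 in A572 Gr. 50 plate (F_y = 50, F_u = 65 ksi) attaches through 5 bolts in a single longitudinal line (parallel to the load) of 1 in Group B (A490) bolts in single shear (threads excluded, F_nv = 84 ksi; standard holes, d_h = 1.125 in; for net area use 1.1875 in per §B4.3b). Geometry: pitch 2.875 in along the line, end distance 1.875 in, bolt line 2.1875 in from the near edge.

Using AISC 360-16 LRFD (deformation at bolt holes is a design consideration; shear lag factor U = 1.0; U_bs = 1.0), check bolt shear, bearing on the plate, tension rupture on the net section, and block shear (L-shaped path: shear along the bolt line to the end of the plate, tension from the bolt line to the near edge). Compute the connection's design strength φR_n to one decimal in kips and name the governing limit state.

93.3 kips (net-section rupture governs)

Bolt shear: A_b = π(1)²/4 = 0.7854 in². φR_n = 0.75 × 84 × 0.7854 × 5 × 1 = 247.4 kips.
Bearing (0.3125 in plate, F_u = 65 ksi): end bolts L_c = 1.875 − 1.125/2 = 1.3125, R_n = min(1.2×1.3125×0.3125×65, 2.4×1×0.3125×65) = 31.992 kips/bolt; interior L_c = 2.875 − 1.125 = 1.75, R_n = 42.656 kips/bolt. φR_n = 0.75 × (1×31.992 + 4×42.656) = 152.0 kips.
Tension rupture (net): A_n = (7.3125 − 1×1.1875)×0.3125 = 1.9141 in² (U = 1.0, A_e = A_n). φR_n = 0.75 × 65 × 1.9141 = 93.3 kips.
Block shear: shear path 1×[1.875+4×2.875] = 1×13.375 in, A_gv = 4.1797, A_nv = 1×(13.375 − 4.5×1.1875)×0.3125 = 2.5098 in²; tension to near edge: (2.1875 − 0.5×1.1875)×0.3125 = 0.49805 in². R_n = min(0.6×65×2.5098, 0.6×50×4.1797) + 1.0×65×0.49805 = min(97.882, 125.39) + 32.373 = 130.26 kips. φR_n = 0.75 × 130.26 = 97.7 kips.
Governing: min(247.4, 152.0, 93.3, 97.7) = 93.3 kips → net-section rupture.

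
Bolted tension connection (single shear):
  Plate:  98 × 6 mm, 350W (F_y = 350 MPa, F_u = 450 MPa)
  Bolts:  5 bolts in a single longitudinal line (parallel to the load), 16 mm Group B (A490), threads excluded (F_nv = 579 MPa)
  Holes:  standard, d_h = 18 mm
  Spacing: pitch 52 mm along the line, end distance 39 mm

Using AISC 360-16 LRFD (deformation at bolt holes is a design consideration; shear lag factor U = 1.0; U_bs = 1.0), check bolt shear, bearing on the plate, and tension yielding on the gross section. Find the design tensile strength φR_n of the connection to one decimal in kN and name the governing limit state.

Bolt shear: A_b = π(16)²/4 = 201.06 mm². φR_n = 0.75 × 579 × 201.06 × 5 × 1 = 436.6 kN.
Bearing (6 mm plate, F_u = 450 MPa): end bolts L_c = 39 − 18/2 = 30, R_n = min(1.2×30×6×450, 2.4×16×6×450) = 97.2 kN/bolt; interior L_c = 52 − 18 = 34, R_n = 103.68 kN/bolt. φR_n = 0.75 × (1×97.2 + 4×103.68) = 383.9 kN.
Tension yield (gross): A_g = 98×6 = 588 mm². φR_n = 0.90 × 350 × 588 = 185.2 kN.
Governing: min(436.6, 383.9, 185.2) = 185.2 kN → gross-section yield.

185.2 kN (gross-section yield governs)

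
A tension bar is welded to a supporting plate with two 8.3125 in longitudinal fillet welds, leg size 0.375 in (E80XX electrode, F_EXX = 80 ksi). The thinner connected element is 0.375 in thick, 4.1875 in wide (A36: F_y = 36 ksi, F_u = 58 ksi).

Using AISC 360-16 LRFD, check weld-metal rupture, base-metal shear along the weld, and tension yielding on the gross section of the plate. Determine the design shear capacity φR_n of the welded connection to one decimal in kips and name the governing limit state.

Weld metal: throat = 0.707×0.375 = 0.26513 in, L = 2×8.3125 = 16.625 in. φR_n = 0.75 × 0.6 × 80 × 0.26513 × 16.625 = 158.7 kips.
Base metal shear (0.375 in plate): yield φR_n = 1.0×0.6×36×0.375×16.625 = 134.7 kips; rupture φR_n = 0.75×0.6×58×0.375×16.625 = 162.7 kips; take 134.7 kips (yield).
Tension yield (gross): A_g = 4.1875×0.375 = 1.5703 in². φR_n = 0.90 × 36 × 1.5703 = 50.9 kips.
Governing: min(158.7, 134.7, 50.9) = 50.9 kips → gross-section yield.

50.9 kips (gross-section yield governs)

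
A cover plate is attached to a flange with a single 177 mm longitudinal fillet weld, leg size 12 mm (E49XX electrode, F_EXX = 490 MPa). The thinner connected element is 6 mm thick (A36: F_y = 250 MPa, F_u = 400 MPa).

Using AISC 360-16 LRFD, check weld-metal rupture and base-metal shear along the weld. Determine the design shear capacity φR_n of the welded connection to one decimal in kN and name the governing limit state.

Weld metal: throat = 0.707×12 = 8.484 mm, L = 177 mm. φR_n = 0.75 × 0.6 × 490 × 8.484 × 177 = 331.1 kN.
Base metal shear (6 mm plate): yield φR_n = 1.0×0.6×250×6×177 = 159.3 kN; rupture φR_n = 0.75×0.6×400×6×177 = 191.2 kN; take 159.3 kN (yield).
Governing: min(331.1, 159.3) = 159.3 kN → base-metal shear.

159.3 kN (base-metal shear governs)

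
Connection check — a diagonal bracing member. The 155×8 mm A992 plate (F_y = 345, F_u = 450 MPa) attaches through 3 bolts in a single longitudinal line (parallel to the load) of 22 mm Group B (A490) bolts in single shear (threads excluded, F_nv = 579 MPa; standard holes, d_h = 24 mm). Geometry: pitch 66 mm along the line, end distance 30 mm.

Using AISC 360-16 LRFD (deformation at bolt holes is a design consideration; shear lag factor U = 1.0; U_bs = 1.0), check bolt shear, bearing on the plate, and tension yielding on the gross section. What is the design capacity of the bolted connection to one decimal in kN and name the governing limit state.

330.5 kN (bearing governs)

Bolt shear: A_b = π(22)²/4 = 380.13 mm². φR_n = 0.75 × 579 × 380.13 × 3 × 1 = 495.2 kN.
Bearing (8 mm plate, F_u = 450 MPa): end bolts L_c = 30 − 24/2 = 18, R_n = min(1.2×18×8×450, 2.4×22×8×450) = 77.76 kN/bolt; interior L_c = 66 − 24 = 42, R_n = 181.44 kN/bolt. φR_n = 0.75 × (1×77.76 + 2×181.44) = 330.5 kN.
Tension yield (gross): A_g = 155×8 = 1240 mm². φR_n = 0.90 × 345 × 1240 = 385.0 kN.
Governing: min(495.2, 330.5, 385.0) = 330.5 kN → bearing.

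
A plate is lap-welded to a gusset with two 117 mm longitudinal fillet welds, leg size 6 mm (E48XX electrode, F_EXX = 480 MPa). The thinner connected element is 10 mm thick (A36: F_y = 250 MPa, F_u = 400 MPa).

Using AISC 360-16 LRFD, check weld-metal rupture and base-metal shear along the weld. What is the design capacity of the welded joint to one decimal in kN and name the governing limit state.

Weld metal: throat = 0.707×6 = 4.242 mm, L = 2×117 = 234 mm. φR_n = 0.75 × 0.6 × 480 × 4.242 × 234 = 214.4 kN.
Base metal shear (10 mm plate): yield φR_n = 1.0×0.6×250×10×234 = 351.0 kN; rupture φR_n = 0.75×0.6×400×10×234 = 421.2 kN; take 351.0 kN (yield).
Governing: min(214.4, 351.0) = 214.4 kN → weld metal.

214.4 kN (weld metal governs)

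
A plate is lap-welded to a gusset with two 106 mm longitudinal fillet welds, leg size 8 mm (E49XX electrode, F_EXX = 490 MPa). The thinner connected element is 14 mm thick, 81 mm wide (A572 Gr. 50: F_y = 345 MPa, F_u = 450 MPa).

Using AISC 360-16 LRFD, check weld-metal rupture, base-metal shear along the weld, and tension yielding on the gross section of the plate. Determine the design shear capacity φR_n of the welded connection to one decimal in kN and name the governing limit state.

264.4 kN (weld metal governs)

Weld metal: throat = 0.707×8 = 5.656 mm, L = 2×106 = 212 mm. φR_n = 0.75 × 0.6 × 490 × 5.656 × 212 = 264.4 kN.
Base metal shear (14 mm plate): yield φR_n = 1.0×0.6×345×14×212 = 614.4 kN; rupture φR_n = 0.75×0.6×450×14×212 = 601.0 kN; take 601.0 kN (rupture).
Tension yield (gross): A_g = 81×14 = 1134 mm². φR_n = 0.90 × 345 × 1134 = 352.1 kN.
Governing: min(264.4, 601.0, 352.1) = 264.4 kN → weld metal.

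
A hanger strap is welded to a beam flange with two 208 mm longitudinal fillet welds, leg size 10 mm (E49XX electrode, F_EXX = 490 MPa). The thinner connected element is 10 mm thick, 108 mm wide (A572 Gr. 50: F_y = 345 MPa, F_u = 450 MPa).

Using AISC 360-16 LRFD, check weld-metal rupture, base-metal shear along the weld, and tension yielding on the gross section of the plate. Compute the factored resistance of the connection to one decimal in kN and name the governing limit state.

335.3 kN (gross-section yield governs)

Weld metal: throat = 0.707×10 = 7.07 mm, L = 2×208 = 416 mm. φR_n = 0.75 × 0.6 × 490 × 7.07 × 416 = 648.5 kN.
Base metal shear (10 mm plate): yield φR_n = 1.0×0.6×345×10×416 = 861.1 kN; rupture φR_n = 0.75×0.6×450×10×416 = 842.4 kN; take 842.4 kN (rupture).
Tension yield (gross): A_g = 108×10 = 1080 mm². φR_n = 0.90 × 345 × 1080 = 335.3 kN.
Governing: min(648.5, 842.4, 335.3) = 335.3 kN → gross-section yield.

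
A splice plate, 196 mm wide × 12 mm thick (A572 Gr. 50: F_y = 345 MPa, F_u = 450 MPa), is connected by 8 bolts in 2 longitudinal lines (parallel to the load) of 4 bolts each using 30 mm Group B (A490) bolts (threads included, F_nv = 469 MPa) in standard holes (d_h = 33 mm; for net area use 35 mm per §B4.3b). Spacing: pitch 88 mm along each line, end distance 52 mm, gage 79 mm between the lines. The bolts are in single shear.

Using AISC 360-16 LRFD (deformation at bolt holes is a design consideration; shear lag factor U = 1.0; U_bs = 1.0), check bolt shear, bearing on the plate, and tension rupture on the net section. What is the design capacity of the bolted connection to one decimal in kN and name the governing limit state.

Bolt shear: A_b = π(30)²/4 = 706.86 mm². φR_n = 0.75 × 469 × 706.86 × 8 × 1 = 1989.1 kN.
Bearing (12 mm plate, F_u = 450 MPa): end bolts L_c = 52 − 33/2 = 35.5, R_n = min(1.2×35.5×12×450, 2.4×30×12×450) = 230.04 kN/bolt; interior L_c = 88 − 33 = 55, R_n = 356.4 kN/bolt. φR_n = 0.75 × (2×230.04 + 6×356.4) = 1948.9 kN.
Tension rupture (net): A_n = (196 − 2×35)×12 = 1512 mm² (U = 1.0, A_e = A_n). φR_n = 0.75 × 450 × 1512 = 510.3 kN.
Governing: min(1989.1, 1948.9, 510.3) = 510.3 kN → net-section rupture.

510.3 kN (net-section rupture governs)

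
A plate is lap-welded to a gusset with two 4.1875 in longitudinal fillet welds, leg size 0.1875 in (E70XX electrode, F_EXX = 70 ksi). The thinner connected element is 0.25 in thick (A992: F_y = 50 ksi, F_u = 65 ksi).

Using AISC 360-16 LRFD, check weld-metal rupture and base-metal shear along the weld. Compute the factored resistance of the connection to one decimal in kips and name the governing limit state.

Weld metal: throat = 0.707×0.1875 = 0.13256 in, L = 2×4.1875 = 8.375 in. φR_n = 0.75 × 0.6 × 70 × 0.13256 × 8.375 = 35.0 kips.
Base metal shear (0.25 in plate): yield φR_n = 1.0×0.6×50×0.25×8.375 = 62.8 kips; rupture φR_n = 0.75×0.6×65×0.25×8.375 = 61.2 kips; take 61.2 kips (rupture).
Governing: min(35.0, 61.2) = 35.0 kips → weld metal.

35.0 kips (weld metal governs)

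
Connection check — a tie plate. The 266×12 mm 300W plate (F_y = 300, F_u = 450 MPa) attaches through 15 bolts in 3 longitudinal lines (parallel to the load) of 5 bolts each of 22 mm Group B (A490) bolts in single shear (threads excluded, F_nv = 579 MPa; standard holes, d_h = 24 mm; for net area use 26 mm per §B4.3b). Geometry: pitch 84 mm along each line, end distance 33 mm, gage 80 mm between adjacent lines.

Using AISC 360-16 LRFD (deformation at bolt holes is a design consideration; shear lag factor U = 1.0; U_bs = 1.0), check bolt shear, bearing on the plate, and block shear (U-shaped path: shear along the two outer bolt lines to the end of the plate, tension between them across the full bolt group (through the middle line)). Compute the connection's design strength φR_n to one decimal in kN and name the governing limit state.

Bolt shear: A_b = π(22)²/4 = 380.13 mm². φR_n = 0.75 × 579 × 380.13 × 15 × 1 = 2476.1 kN.
Bearing (12 mm plate, F_u = 450 MPa): end bolts L_c = 33 − 24/2 = 21, R_n = min(1.2×21×12×450, 2.4×22×12×450) = 136.08 kN/bolt; interior L_c = 84 − 24 = 60, R_n = 285.12 kN/bolt. φR_n = 0.75 × (3×136.08 + 12×285.12) = 2872.3 kN.
Block shear: shear path 2×[33+4×84] = 2×369 mm, A_gv = 8856, A_nv = 2×(369 − 4.5×26)×12 = 6048 mm²; tension across gage: (160 − 2×26)×12 = 1296 mm². R_n = min(0.6×450×6048, 0.6×300×8856) + 1.0×450×1296 = min(1633, 1594.1) + 583.2 = 2177.3 kN. φR_n = 0.75 × 2177.3 = 1633.0 kN.
Governing: min(2476.1, 2872.3, 1633.0) = 1633.0 kN → block shear.

1633.0 kN (block shear governs)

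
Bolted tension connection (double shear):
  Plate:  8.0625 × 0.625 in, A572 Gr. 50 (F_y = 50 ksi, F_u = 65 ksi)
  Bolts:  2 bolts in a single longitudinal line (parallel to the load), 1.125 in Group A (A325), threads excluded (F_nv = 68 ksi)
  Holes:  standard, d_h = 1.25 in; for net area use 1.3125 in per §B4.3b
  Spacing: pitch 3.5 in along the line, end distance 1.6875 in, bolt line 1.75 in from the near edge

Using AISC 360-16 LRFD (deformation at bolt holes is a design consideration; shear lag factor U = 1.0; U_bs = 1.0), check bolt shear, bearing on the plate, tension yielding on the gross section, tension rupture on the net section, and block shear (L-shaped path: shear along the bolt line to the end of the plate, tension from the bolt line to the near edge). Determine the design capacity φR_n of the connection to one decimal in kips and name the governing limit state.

92.2 kips (block shear governs)

Bolt shear: A_b = π(1.125)²/4 = 0.99402 in². φR_n = 0.75 × 68 × 0.99402 × 2 × 2 = 202.8 kips.
Bearing (0.625 in plate, F_u = 65 ksi): end bolts L_c = 1.6875 − 1.25/2 = 1.0625, R_n = min(1.2×1.0625×0.625×65, 2.4×1.125×0.625×65) = 51.797 kips/bolt; interior L_c = 3.5 − 1.25 = 2.25, R_n = 109.69 kips/bolt. φR_n = 0.75 × (1×51.797 + 1×109.69) = 121.1 kips.
Tension yield (gross): A_g = 8.0625×0.625 = 5.0391 in². φR_n = 0.90 × 50 × 5.0391 = 226.8 kips.
Tension rupture (net): A_n = (8.0625 − 1×1.3125)×0.625 = 4.2188 in² (U = 1.0, A_e = A_n). φR_n = 0.75 × 65 × 4.2188 = 205.7 kips.
Block shear: shear path 1×[1.6875+1×3.5] = 1×5.1875 in, A_gv = 3.2422, A_nv = 1×(5.1875 − 1.5×1.3125)×0.625 = 2.0117 in²; tension to near edge: (1.75 − 0.5×1.3125)×0.625 = 0.68359 in². R_n = min(0.6×65×2.0117, 0.6×50×3.2422) + 1.0×65×0.68359 = min(78.456, 97.266) + 44.433 = 122.89 kips. φR_n = 0.75 × 122.89 = 92.2 kips.
Governing: min(202.8, 121.1, 226.8, 205.7, 92.2) = 92.2 kips → block shear.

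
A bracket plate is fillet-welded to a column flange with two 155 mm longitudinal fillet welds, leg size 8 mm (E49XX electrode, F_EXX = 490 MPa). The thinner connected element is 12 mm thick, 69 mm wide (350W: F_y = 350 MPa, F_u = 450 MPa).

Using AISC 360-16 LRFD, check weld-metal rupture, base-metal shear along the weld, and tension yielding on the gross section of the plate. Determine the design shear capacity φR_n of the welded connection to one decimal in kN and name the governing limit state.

Weld metal: throat = 0.707×8 = 5.656 mm, L = 2×155 = 310 mm. φR_n = 0.75 × 0.6 × 490 × 5.656 × 310 = 386.6 kN.
Base metal shear (12 mm plate): yield φR_n = 1.0×0.6×350×12×310 = 781.2 kN; rupture φR_n = 0.75×0.6×450×12×310 = 753.3 kN; take 753.3 kN (rupture).
Tension yield (gross): A_g = 69×12 = 828 mm². φR_n = 0.90 × 350 × 828 = 260.8 kN.
Governing: min(386.6, 753.3, 260.8) = 260.8 kN → gross-section yield.

260.8 kN (gross-section yield governs)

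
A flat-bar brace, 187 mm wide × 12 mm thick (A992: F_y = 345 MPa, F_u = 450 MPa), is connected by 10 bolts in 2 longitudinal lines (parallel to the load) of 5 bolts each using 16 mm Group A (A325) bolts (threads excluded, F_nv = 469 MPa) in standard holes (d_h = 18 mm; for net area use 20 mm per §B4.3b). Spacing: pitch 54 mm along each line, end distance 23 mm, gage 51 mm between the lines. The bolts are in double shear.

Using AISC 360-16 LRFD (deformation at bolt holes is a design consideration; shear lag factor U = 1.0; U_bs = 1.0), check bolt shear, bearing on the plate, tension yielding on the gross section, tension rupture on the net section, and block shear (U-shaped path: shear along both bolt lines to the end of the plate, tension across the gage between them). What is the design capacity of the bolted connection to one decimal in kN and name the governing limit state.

595.4 kN (net-section rupture governs)

Bolt shear: A_b = π(16)²/4 = 201.06 mm². φR_n = 0.75 × 469 × 201.06 × 10 × 2 = 1414.5 kN.
Bearing (12 mm plate, F_u = 450 MPa): end bolts L_c = 23 − 18/2 = 14, R_n = min(1.2×14×12×450, 2.4×16×12×450) = 90.72 kN/bolt; interior L_c = 54 − 18 = 36, R_n = 207.36 kN/bolt. φR_n = 0.75 × (2×90.72 + 8×207.36) = 1380.2 kN.
Tension yield (gross): A_g = 187×12 = 2244 mm². φR_n = 0.90 × 345 × 2244 = 696.8 kN.
Tension rupture (net): A_n = (187 − 2×20)×12 = 1764 mm² (U = 1.0, A_e = A_n). φR_n = 0.75 × 450 × 1764 = 595.4 kN.
Block shear: shear path 2×[23+4×54] = 2×239 mm, A_gv = 5736, A_nv = 2×(239 − 4.5×20)×12 = 3576 mm²; tension across gage: (51 − 1×20)×12 = 372 mm². R_n = min(0.6×450×3576, 0.6×345×5736) + 1.0×450×372 = min(965.52, 1187.4) + 167.4 = 1132.9 kN. φR_n = 0.75 × 1132.9 = 849.7 kN.
Governing: min(1414.5, 1380.2, 696.8, 595.4, 849.7) = 595.4 kN → net-section rupture.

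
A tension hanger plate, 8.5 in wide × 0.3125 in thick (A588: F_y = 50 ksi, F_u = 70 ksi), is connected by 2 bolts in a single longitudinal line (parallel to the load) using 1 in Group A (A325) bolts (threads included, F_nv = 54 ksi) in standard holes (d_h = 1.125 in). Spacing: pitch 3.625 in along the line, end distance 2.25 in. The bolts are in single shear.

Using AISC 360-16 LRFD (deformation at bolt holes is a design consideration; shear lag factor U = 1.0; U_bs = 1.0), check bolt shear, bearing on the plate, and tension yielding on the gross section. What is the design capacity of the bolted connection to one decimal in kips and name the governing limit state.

63.6 kips (bolt shear governs)

Bolt shear: A_b = π(1)²/4 = 0.7854 in². φR_n = 0.75 × 54 × 0.7854 × 2 × 1 = 63.6 kips.
Bearing (0.3125 in plate, F_u = 70 ksi): end bolts L_c = 2.25 − 1.125/2 = 1.6875, R_n = min(1.2×1.6875×0.3125×70, 2.4×1×0.3125×70) = 44.297 kips/bolt; interior L_c = 3.625 − 1.125 = 2.5, R_n = 52.5 kips/bolt. φR_n = 0.75 × (1×44.297 + 1×52.5) = 72.6 kips.
Tension yield (gross): A_g = 8.5×0.3125 = 2.6563 in². φR_n = 0.90 × 50 × 2.6563 = 119.5 kips.
Governing: min(63.6, 72.6, 119.5) = 63.6 kips → bolt shear.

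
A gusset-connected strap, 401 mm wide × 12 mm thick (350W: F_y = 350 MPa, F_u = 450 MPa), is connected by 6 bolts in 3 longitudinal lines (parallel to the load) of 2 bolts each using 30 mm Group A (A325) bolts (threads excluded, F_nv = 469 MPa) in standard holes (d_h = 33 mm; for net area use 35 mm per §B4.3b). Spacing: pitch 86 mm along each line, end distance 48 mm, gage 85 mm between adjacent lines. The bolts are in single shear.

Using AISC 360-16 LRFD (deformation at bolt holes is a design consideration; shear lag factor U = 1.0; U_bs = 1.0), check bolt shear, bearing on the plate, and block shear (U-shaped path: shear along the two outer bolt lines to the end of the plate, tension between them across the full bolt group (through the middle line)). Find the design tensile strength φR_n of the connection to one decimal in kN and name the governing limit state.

801.1 kN (block shear governs)

Bolt shear: A_b = π(30)²/4 = 706.86 mm². φR_n = 0.75 × 469 × 706.86 × 6 × 1 = 1491.8 kN.
Bearing (12 mm plate, F_u = 450 MPa): end bolts L_c = 48 − 33/2 = 31.5, R_n = min(1.2×31.5×12×450, 2.4×30×12×450) = 204.12 kN/bolt; interior L_c = 86 − 33 = 53, R_n = 343.44 kN/bolt. φR_n = 0.75 × (3×204.12 + 3×343.44) = 1232.0 kN.
Block shear: shear path 2×[48+1×86] = 2×134 mm, A_gv = 3216, A_nv = 2×(134 − 1.5×35)×12 = 1956 mm²; tension across gage: (170 − 2×35)×12 = 1200 mm². R_n = min(0.6×450×1956, 0.6×350×3216) + 1.0×450×1200 = min(528.12, 675.36) + 540 = 1068.1 kN. φR_n = 0.75 × 1068.1 = 801.1 kN.
Governing: min(1491.8, 1232.0, 801.1) = 801.1 kN → block shear.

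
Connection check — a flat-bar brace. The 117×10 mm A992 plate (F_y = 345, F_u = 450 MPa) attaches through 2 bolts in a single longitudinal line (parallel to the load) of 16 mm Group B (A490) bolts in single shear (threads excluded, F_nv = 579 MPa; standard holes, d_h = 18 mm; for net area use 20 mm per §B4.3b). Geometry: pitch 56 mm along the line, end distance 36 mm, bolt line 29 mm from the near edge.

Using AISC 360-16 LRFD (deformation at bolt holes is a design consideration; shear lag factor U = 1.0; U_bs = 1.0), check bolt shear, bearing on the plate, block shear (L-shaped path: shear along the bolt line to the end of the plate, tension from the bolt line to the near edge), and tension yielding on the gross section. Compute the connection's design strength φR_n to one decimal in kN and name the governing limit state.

174.6 kN (bolt shear governs)

Bolt shear: A_b = π(16)²/4 = 201.06 mm². φR_n = 0.75 × 579 × 201.06 × 2 × 1 = 174.6 kN.
Bearing (10 mm plate, F_u = 450 MPa): end bolts L_c = 36 − 18/2 = 27, R_n = min(1.2×27×10×450, 2.4×16×10×450) = 145.8 kN/bolt; interior L_c = 56 − 18 = 38, R_n = 172.8 kN/bolt. φR_n = 0.75 × (1×145.8 + 1×172.8) = 239.0 kN.
Block shear: shear path 1×[36+1×56] = 1×92 mm, A_gv = 920, A_nv = 1×(92 − 1.5×20)×10 = 620 mm²; tension to near edge: (29 − 0.5×20)×10 = 190 mm². R_n = min(0.6×450×620, 0.6×345×920) + 1.0×450×190 = min(167.4, 190.44) + 85.5 = 252.9 kN. φR_n = 0.75 × 252.9 = 189.7 kN.
Tension yield (gross): A_g = 117×10 = 1170 mm². φR_n = 0.90 × 345 × 1170 = 363.3 kN.
Governing: min(174.6, 239.0, 189.7, 363.3) = 174.6 kN → bolt shear.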